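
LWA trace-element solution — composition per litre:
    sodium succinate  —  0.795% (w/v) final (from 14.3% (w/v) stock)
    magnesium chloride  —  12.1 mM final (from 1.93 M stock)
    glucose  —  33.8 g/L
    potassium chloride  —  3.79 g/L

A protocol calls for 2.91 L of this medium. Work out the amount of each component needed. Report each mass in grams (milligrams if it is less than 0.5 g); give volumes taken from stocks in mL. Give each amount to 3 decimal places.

Scale factor relative to 1 L: 2.91.
sodium succinate: C1V1 = C2V2 → 0.795% ÷ 14.3% × 2910 mL = 161.780 mL
magnesium chloride: dilute stock: 12.1 mM × 2910 mL ÷ 1930 mM = 18.244 mL
glucose: 33.8 g/L × 2.91 L = 98.358 g
potassium chloride: 3.79 g/L × 2.91 L = 11.029 g

sodium succinate 161.780 mL; magnesium chloride 18.244 mL; glucose 98.358 g; potassium chloride 11.029 g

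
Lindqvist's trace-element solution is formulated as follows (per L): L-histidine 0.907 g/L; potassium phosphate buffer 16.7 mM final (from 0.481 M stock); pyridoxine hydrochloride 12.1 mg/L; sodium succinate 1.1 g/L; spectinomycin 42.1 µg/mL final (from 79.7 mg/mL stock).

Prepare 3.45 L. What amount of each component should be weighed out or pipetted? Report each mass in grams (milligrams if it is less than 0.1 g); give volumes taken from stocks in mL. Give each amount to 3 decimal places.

Scale factor relative to 1 L: 3.45.
L-histidine: 0.907 g/L × 3.45 L = 3.129 g
potassium phosphate buffer: C1V1 = C2V2 → 16.7 mM × 3450 mL ÷ 481 mM = 119.782 mL
pyridoxine hydrochloride: 12.1 mg/L × 3.45 L = 41.745 mg
sodium succinate: 1.1 g/L × 3.45 L = 3.795 g
spectinomycin: V = C2·V2/C1 = 42.1 µg/mL × 3450 mL ÷ 79700 µg/mL = 1.822 mL

L-histidine 3.129 g; potassium phosphate buffer 119.782 mL; pyridoxine hydrochloride 41.745 mg; sodium succinate 3.795 g; spectinomycin 1.822 mL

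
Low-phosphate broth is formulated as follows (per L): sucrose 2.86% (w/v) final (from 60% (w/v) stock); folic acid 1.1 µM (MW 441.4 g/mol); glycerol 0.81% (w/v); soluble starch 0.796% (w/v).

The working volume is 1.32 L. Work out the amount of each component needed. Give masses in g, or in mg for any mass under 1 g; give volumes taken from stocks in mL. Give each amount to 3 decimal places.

Scale factor relative to 1 L: 1.32.
sucrose: V = C2·V2/C1 = 2.86% ÷ 60% × 1320 mL = 62.920 mL
folic acid: 1.1 µmol/L × 441.4 g/mol × 1.32 L ÷ 1000 = 0.641 mg
glycerol: 0.81% w/v = 8.1 g/L → 8.1 × 1.32 L = 10.692 g
soluble starch: 0.796% w/v = 7.96 g/L → 7.96 × 1.32 L = 10.507 g

sucrose 62.920 mL; folic acid 0.641 mg; glycerol 10.692 g; soluble starch 10.507 g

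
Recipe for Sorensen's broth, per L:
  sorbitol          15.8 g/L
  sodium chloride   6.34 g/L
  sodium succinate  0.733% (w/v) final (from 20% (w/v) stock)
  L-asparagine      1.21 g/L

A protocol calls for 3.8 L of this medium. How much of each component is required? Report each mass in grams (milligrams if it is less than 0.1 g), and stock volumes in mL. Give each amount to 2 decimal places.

sorbitol 60.04 g; sodium chloride 24.09 g; sodium succinate 139.27 mL; L-asparagine 4.60 g

Working volume: 3.8 L.
sorbitol: 15.8 g/L × 3.8 L = 60.04 g
sodium chloride: 6.34 g/L × 3.8 L = 24.09 g
sodium succinate: C1V1 = C2V2 → 0.733% ÷ 20% × 3800 mL = 139.27 mL
L-asparagine: 1.21 g/L × 3.8 L = 4.60 g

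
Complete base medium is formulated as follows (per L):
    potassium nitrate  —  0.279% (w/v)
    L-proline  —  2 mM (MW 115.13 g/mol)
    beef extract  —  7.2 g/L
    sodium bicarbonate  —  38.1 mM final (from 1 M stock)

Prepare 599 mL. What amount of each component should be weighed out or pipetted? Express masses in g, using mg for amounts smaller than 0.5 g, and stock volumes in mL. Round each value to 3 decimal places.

potassium nitrate 1.671 g; L-proline 137.926 mg; beef extract 4.313 g; sodium bicarbonate 22.822 mL

Working volume: 599 mL = 0.599 L.
potassium nitrate: 0.279 g per 100 mL × 599 mL ÷ 100 = 1.671 g
L-proline: 2 mmol/L × 115.13 mg/mmol × 0.599 L = 137.926 mg
beef extract: 7.2 g/L × 0.599 L = 4.313 g
sodium bicarbonate: V = C2·V2/C1 = 38.1 mM × 599 mL ÷ 1000 mM = 22.822 mL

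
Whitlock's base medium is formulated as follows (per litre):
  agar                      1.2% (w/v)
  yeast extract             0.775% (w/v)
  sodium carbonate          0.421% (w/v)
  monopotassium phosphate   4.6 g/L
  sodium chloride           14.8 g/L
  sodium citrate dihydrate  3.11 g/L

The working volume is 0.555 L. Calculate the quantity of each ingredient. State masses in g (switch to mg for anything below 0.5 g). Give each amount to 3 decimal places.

agar 6.660 g; yeast extract 4.301 g; sodium carbonate 2.337 g; monopotassium phosphate 2.553 g; sodium chloride 8.214 g; sodium citrate dihydrate 1.726 g

Scale factor relative to 1 L: 0.555.
agar: 1.2% w/v = 12 g/L → 12 × 0.555 L = 6.660 g
yeast extract: 0.775% w/v = 7.75 g/L → 7.75 × 0.555 L = 4.301 g
sodium carbonate: 0.421% w/v = 4.21 g/L → 4.21 × 0.555 L = 2.337 g
monopotassium phosphate: 4.6 g/L × 0.555 L = 2.553 g
sodium chloride: 14.8 g/L × 0.555 L = 8.214 g
sodium citrate dihydrate: 3.11 g/L × 0.555 L = 1.726 g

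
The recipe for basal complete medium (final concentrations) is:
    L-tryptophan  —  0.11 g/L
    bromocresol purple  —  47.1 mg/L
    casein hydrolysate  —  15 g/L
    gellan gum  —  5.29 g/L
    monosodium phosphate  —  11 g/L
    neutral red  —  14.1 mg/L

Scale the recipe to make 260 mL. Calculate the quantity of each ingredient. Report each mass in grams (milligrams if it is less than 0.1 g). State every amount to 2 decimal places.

L-tryptophan 28.60 mg; bromocresol purple 12.25 mg; casein hydrolysate 3.90 g; gellan gum 1.38 g; monosodium phosphate 2.86 g; neutral red 3.67 mg

Working volume: 260 mL = 0.26 L.
L-tryptophan: 0.11 g/L × 0.26 L = 0.0286 g = 28.60 mg
bromocresol purple: 47.1 mg/L × 0.26 L = 12.25 mg
casein hydrolysate: 15 g/L × 0.26 L = 3.90 g
gellan gum: 5.29 g/L × 0.26 L = 1.38 g
monosodium phosphate: 11 g/L × 0.26 L = 2.86 g
neutral red: 14.1 mg/L × 0.26 L = 3.67 mg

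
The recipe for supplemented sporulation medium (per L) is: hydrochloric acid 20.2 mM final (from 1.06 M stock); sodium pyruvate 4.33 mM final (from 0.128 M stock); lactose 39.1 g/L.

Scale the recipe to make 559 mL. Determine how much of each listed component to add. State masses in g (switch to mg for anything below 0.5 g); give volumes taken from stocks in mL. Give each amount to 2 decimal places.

Target volume = 559 mL = 0.559 L.
hydrochloric acid: C1V1 = C2V2 → 20.2 mM × 559 mL ÷ 1060 mM = 10.65 mL
sodium pyruvate: V = C2·V2/C1 = 4.33 mM × 559 mL ÷ 128 mM = 18.91 mL
lactose: 39.1 g/L × 0.559 L = 21.86 g

hydrochloric acid 10.65 mL; sodium pyruvate 18.91 mL; lactose 21.86 g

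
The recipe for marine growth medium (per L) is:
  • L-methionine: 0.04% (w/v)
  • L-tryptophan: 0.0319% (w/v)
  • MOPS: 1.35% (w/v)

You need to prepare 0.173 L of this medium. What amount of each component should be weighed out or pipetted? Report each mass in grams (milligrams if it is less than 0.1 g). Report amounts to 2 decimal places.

L-methionine 69.20 mg; L-tryptophan 55.19 mg; MOPS 2.34 g

Working volume: 0.173 L.
L-methionine: 0.04 g per 100 mL × 173 mL ÷ 100 = 0.0692 g = 69.20 mg
L-tryptophan: 0.0319% w/v = 0.319 g/L → 0.319 × 0.173 L = 0.055187 g = 55.19 mg
MOPS: 1.35 g per 100 mL × 173 mL ÷ 100 = 2.34 g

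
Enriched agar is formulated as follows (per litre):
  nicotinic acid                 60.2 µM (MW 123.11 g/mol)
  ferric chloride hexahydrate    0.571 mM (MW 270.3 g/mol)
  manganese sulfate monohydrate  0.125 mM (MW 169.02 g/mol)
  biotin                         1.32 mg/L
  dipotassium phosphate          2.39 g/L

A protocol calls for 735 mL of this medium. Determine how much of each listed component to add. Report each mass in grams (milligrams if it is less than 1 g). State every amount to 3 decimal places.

nicotinic acid 5.447 mg; ferric chloride hexahydrate 113.441 mg; manganese sulfate monohydrate 15.529 mg; biotin 0.970 mg; dipotassium phosphate 1.757 g

Target volume = 735 mL = 0.735 L.
nicotinic acid: 60.2 µmol/L × 123.11 g/mol × 0.735 L ÷ 1000 = 5.447 mg
ferric chloride hexahydrate: 0.571 mmol/L × 270.3 mg/mmol × 0.735 L = 113.441 mg
manganese sulfate monohydrate: 0.125 mmol/L × 169.02 mg/mmol × 0.735 L = 15.529 mg
biotin: 1.32 mg/L × 0.735 L = 0.970 mg
dipotassium phosphate: 2.39 g/L × 0.735 L = 1.757 g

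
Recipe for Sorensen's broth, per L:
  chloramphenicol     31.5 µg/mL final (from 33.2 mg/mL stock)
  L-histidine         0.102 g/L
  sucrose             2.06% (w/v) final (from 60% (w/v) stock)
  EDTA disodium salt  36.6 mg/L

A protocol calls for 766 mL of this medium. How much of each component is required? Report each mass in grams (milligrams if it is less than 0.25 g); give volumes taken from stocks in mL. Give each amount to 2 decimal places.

chloramphenicol 0.73 mL; L-histidine 78.13 mg; sucrose 26.30 mL; EDTA disodium salt 28.04 mg

Working volume: 766 mL = 0.766 L.
chloramphenicol: V = C2·V2/C1 = 31.5 µg/mL × 766 mL ÷ 33200 µg/mL = 0.73 mL
L-histidine: 0.102 g/L × 0.766 L = 0.078132 g = 78.13 mg
sucrose: dilute stock: 2.06% ÷ 60% × 766 mL = 26.30 mL
EDTA disodium salt: 36.6 mg/L × 0.766 L = 28.04 mg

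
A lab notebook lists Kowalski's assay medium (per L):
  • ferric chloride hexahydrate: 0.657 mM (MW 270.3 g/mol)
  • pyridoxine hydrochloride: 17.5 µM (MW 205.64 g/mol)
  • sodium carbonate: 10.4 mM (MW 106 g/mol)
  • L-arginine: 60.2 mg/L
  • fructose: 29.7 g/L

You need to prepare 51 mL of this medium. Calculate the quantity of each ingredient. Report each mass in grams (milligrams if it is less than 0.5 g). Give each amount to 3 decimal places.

ferric chloride hexahydrate 9.057 mg; pyridoxine hydrochloride 0.184 mg; sodium carbonate 56.222 mg; L-arginine 3.070 mg; fructose 1.515 g

Scale factor relative to 1 L: 0.051.
ferric chloride hexahydrate: 0.657 mmol/L × 270.3 mg/mmol × 0.051 L = 9.057 mg
pyridoxine hydrochloride: 17.5 µmol/L × 205.64 g/mol × 0.051 L ÷ 1000 = 0.184 mg
sodium carbonate: 10.4 mmol/L × 106 mg/mmol × 0.051 L = 56.222 mg
L-arginine: 60.2 mg/L × 0.051 L = 3.070 mg
fructose: 29.7 g/L × 0.051 L = 1.515 g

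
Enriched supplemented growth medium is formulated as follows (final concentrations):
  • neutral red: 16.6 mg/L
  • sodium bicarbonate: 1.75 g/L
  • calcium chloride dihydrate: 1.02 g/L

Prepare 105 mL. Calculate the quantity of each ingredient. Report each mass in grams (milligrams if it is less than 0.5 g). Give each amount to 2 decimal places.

Working volume: 105 mL = 0.105 L.
neutral red: 16.6 mg/L × 0.105 L = 1.74 mg
sodium bicarbonate: 1.75 g/L × 0.105 L = 0.18375 g = 183.75 mg
calcium chloride dihydrate: 1.02 g/L × 0.105 L = 0.1071 g = 107.10 mg

neutral red 1.74 mg; sodium bicarbonate 183.75 mg; calcium chloride dihydrate 107.10 mg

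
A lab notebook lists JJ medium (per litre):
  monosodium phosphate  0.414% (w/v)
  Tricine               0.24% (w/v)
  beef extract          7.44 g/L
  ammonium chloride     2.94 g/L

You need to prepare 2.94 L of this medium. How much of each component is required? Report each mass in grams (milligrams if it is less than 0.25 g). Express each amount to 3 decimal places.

Scale factor relative to 1 L: 2.94.
monosodium phosphate: 0.414 g per 100 mL × 2940 mL ÷ 100 = 12.172 g
Tricine: 0.24% w/v = 2.4 g/L → 2.4 × 2.94 L = 7.056 g
beef extract: 7.44 g/L × 2.94 L = 21.874 g
ammonium chloride: 2.94 g/L × 2.94 L = 8.644 g

monosodium phosphate 12.172 g; Tricine 7.056 g; beef extract 21.874 g; ammonium chloride 8.644 g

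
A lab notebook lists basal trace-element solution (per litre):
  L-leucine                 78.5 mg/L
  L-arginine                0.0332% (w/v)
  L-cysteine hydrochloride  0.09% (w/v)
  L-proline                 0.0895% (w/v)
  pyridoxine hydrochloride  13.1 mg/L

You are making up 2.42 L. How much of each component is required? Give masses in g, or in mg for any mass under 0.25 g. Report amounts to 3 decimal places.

Working volume: 2.42 L.
L-leucine: 78.5 mg/L × 2.42 L = 189.970 mg
L-arginine: 0.0332 g per 100 mL × 2420 mL ÷ 100 = 0.803 g
L-cysteine hydrochloride: 0.09% w/v = 0.9 g/L → 0.9 × 2.42 L = 2.178 g
L-proline: 0.0895% w/v = 0.895 g/L → 0.895 × 2.42 L = 2.166 g
pyridoxine hydrochloride: 13.1 mg/L × 2.42 L = 31.702 mg

L-leucine 189.970 mg; L-arginine 0.803 g; L-cysteine hydrochloride 2.178 g; L-proline 2.166 g; pyridoxine hydrochloride 31.702 mg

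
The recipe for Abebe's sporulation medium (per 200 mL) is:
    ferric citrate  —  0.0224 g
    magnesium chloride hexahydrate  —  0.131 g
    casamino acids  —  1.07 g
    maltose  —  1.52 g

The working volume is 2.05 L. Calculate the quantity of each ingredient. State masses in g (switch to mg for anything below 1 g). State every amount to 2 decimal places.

Ratio of target to recipe volume: 2050 / 200 = 10.25.
ferric citrate: 0.0224 g × (2050 mL / 200 mL) = 0.2296 g = 229.60 mg
magnesium chloride hexahydrate: 0.131 g × (2050 mL / 200 mL) = 1.34 g
casamino acids: 1.07 g × (2050 mL / 200 mL) = 10.97 g
maltose: 1.52 g × (2050 mL / 200 mL) = 15.58 g

ferric citrate 229.60 mg; magnesium chloride hexahydrate 1.34 g; casamino acids 10.97 g; maltose 15.58 g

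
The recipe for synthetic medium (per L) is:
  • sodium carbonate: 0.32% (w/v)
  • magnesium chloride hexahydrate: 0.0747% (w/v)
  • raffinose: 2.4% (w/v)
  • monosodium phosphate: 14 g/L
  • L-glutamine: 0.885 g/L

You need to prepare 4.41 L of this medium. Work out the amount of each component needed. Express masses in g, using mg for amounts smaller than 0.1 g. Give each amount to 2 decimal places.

sodium carbonate 14.11 g; magnesium chloride hexahydrate 3.29 g; raffinose 105.84 g; monosodium phosphate 61.74 g; L-glutamine 3.90 g

Working volume: 4.41 L.
sodium carbonate: 0.32 g per 100 mL × 4410 mL ÷ 100 = 14.11 g
magnesium chloride hexahydrate: 0.0747% w/v = 0.747 g/L → 0.747 × 4.41 L = 3.29 g
raffinose: 2.4% w/v = 24 g/L → 24 × 4.41 L = 105.84 g
monosodium phosphate: 14 g/L × 4.41 L = 61.74 g
L-glutamine: 0.885 g/L × 4.41 L = 3.90 g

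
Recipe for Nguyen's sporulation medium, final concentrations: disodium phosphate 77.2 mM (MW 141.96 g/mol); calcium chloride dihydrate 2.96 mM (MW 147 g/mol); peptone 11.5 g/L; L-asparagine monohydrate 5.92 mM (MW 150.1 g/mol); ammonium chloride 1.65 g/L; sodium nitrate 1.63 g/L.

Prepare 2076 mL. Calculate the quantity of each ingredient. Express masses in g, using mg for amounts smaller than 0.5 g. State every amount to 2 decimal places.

disodium phosphate 22.75 g; calcium chloride dihydrate 0.90 g; peptone 23.87 g; L-asparagine monohydrate 1.84 g; ammonium chloride 3.43 g; sodium nitrate 3.38 g

Working volume: 2076 mL = 2.076 L.
disodium phosphate: 77.2 mmol/L × 141.96 g/mol × 2.076 L ÷ 1000 = 22.75 g
calcium chloride dihydrate: 2.96 mmol/L × 147 g/mol × 2.076 L ÷ 1000 = 0.90 g
peptone: 11.5 g/L × 2.076 L = 23.87 g
L-asparagine monohydrate: 5.92 mmol/L × 150.1 g/mol × 2.076 L ÷ 1000 = 1.84 g
ammonium chloride: 1.65 g/L × 2.076 L = 3.43 g
sodium nitrate: 1.63 g/L × 2.076 L = 3.38 g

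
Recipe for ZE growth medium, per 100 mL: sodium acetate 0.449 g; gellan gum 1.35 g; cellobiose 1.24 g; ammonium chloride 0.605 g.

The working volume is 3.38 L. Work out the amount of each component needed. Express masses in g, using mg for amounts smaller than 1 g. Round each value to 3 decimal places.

Scale factor = 3380 mL / 100 mL = 33.8.
sodium acetate: 0.449 g × (3380 mL / 100 mL) = 15.176 g
gellan gum: 1.35 g × (3380 mL / 100 mL) = 45.630 g
cellobiose: 1.24 g × (3380 mL / 100 mL) = 41.912 g
ammonium chloride: 0.605 g × (3380 mL / 100 mL) = 20.449 g

sodium acetate 15.176 g; gellan gum 45.630 g; cellobiose 41.912 g; ammonium chloride 20.449 g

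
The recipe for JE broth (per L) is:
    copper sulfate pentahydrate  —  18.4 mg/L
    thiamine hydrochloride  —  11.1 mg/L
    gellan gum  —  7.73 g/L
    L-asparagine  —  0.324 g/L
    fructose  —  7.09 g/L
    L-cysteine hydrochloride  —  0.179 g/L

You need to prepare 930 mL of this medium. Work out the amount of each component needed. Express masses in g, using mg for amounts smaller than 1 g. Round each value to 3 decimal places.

copper sulfate pentahydrate 17.112 mg; thiamine hydrochloride 10.323 mg; gellan gum 7.189 g; L-asparagine 301.320 mg; fructose 6.594 g; L-cysteine hydrochloride 166.470 mg

Working volume: 930 mL = 0.93 L.
copper sulfate pentahydrate: 18.4 mg/L × 0.93 L = 17.112 mg
thiamine hydrochloride: 11.1 mg/L × 0.93 L = 10.323 mg
gellan gum: 7.73 g/L × 0.93 L = 7.189 g
L-asparagine: 0.324 g/L × 0.93 L = 0.30132 g = 301.320 mg
fructose: 7.09 g/L × 0.93 L = 6.594 g
L-cysteine hydrochloride: 0.179 g/L × 0.93 L = 0.16647 g = 166.470 mg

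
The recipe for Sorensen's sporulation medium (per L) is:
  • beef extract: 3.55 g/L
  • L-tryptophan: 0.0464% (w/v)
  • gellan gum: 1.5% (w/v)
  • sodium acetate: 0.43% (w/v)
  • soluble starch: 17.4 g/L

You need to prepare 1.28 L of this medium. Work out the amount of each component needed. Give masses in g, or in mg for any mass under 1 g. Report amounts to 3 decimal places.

Working volume: 1.28 L.
beef extract: 3.55 g/L × 1.28 L = 4.544 g
L-tryptophan: 0.0464% w/v = 0.464 g/L → 0.464 × 1.28 L = 0.59392 g = 593.920 mg
gellan gum: 1.5 g per 100 mL × 1280 mL ÷ 100 = 19.200 g
sodium acetate: 0.43 g per 100 mL × 1280 mL ÷ 100 = 5.504 g
soluble starch: 17.4 g/L × 1.28 L = 22.272 g

beef extract 4.544 g; L-tryptophan 593.920 mg; gellan gum 19.200 g; sodium acetate 5.504 g; soluble starch 22.272 g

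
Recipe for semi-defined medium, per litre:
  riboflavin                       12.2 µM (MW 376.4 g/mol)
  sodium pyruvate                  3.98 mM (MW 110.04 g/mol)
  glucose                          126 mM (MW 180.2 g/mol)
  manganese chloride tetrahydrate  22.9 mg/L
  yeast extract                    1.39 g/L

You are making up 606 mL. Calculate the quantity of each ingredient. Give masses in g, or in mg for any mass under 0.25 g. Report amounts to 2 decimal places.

Target volume = 606 mL = 0.606 L.
riboflavin: 12.2 µmol/L × 376.4 g/mol × 0.606 L ÷ 1000 = 2.78 mg
sodium pyruvate: 3.98 mmol/L × 110.04 g/mol × 0.606 L ÷ 1000 = 0.27 g
glucose: 126 mmol/L × 180.2 g/mol × 0.606 L ÷ 1000 = 13.76 g
manganese chloride tetrahydrate: 22.9 mg/L × 0.606 L = 13.88 mg
yeast extract: 1.39 g/L × 0.606 L = 0.84 g

riboflavin 2.78 mg; sodium pyruvate 0.27 g; glucose 13.76 g; manganese chloride tetrahydrate 13.88 mg; yeast extract 0.84 g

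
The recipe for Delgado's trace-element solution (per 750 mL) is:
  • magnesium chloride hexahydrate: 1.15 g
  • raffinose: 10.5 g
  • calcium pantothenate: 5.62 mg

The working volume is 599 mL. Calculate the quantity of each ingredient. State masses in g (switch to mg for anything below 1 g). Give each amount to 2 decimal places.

magnesium chloride hexahydrate 918.47 mg; raffinose 8.39 g; calcium pantothenate 4.49 mg

Ratio of target to recipe volume: 599 / 750 = 0.798667.
magnesium chloride hexahydrate: 1.15 g × (599 mL / 750 mL) = 0.918467 g = 918.47 mg
raffinose: 10.5 g × (599 mL / 750 mL) = 8.39 g
calcium pantothenate: 5.62 mg × (599 mL / 750 mL) = 4.49 mg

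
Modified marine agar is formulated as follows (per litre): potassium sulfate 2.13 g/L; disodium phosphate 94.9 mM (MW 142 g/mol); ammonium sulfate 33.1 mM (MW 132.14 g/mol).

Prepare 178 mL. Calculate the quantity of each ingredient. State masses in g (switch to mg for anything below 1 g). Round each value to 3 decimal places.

Scale factor relative to 1 L: 0.178.
potassium sulfate: 2.13 g/L × 0.178 L = 0.37914 g = 379.140 mg
disodium phosphate: 94.9 mmol/L × 142 g/mol × 0.178 L ÷ 1000 = 2.399 g
ammonium sulfate: 33.1 mmol/L × 132.14 mg/mmol × 0.178 L = 778.542 mg

potassium sulfate 379.140 mg; disodium phosphate 2.399 g; ammonium sulfate 778.542 mg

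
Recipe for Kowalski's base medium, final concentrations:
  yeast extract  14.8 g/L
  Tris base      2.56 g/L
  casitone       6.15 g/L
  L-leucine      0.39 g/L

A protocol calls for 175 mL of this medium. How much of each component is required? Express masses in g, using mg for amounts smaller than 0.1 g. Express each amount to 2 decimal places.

Target volume = 175 mL = 0.175 L.
yeast extract: 14.8 g/L × 0.175 L = 2.59 g
Tris base: 2.56 g/L × 0.175 L = 0.45 g
casitone: 6.15 g/L × 0.175 L = 1.08 g
L-leucine: 0.39 g/L × 0.175 L = 0.06825 g = 68.25 mg

yeast extract 2.59 g; Tris base 0.45 g; casitone 1.08 g; L-leucine 68.25 mg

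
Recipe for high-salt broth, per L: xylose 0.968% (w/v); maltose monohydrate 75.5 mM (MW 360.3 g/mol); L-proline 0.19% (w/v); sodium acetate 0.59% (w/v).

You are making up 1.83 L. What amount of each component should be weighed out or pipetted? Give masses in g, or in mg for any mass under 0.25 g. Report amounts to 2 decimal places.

xylose 17.71 g; maltose monohydrate 49.78 g; L-proline 3.48 g; sodium acetate 10.80 g

Working volume: 1.83 L.
xylose: 0.968 g per 100 mL × 1830 mL ÷ 100 = 17.71 g
maltose monohydrate: 75.5 mmol/L × 360.3 g/mol × 1.83 L ÷ 1000 = 49.78 g
L-proline: 0.19% w/v = 1.9 g/L → 1.9 × 1.83 L = 3.48 g
sodium acetate: 0.59 g per 100 mL × 1830 mL ÷ 100 = 10.80 g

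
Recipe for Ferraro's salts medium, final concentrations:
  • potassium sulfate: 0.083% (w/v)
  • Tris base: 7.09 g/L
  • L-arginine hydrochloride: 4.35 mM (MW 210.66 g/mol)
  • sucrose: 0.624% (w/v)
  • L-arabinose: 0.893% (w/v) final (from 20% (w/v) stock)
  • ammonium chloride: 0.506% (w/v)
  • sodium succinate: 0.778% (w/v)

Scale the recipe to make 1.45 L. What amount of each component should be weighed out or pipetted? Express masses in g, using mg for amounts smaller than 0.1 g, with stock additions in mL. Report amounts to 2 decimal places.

potassium sulfate 1.20 g; Tris base 10.28 g; L-arginine hydrochloride 1.33 g; sucrose 9.05 g; L-arabinose 64.74 mL; ammonium chloride 7.34 g; sodium succinate 11.28 g

Scale factor relative to 1 L: 1.45.
potassium sulfate: 0.083 g per 100 mL × 1450 mL ÷ 100 = 1.20 g
Tris base: 7.09 g/L × 1.45 L = 10.28 g
L-arginine hydrochloride: 4.35 mmol/L × 210.66 g/mol × 1.45 L ÷ 1000 = 1.33 g
sucrose: 0.624% w/v = 6.24 g/L → 6.24 × 1.45 L = 9.05 g
L-arabinose: dilute stock: 0.893% ÷ 20% × 1450 mL = 64.74 mL
ammonium chloride: 0.506% w/v = 5.06 g/L → 5.06 × 1.45 L = 7.34 g
sodium succinate: 0.778% w/v = 7.78 g/L → 7.78 × 1.45 L = 11.28 g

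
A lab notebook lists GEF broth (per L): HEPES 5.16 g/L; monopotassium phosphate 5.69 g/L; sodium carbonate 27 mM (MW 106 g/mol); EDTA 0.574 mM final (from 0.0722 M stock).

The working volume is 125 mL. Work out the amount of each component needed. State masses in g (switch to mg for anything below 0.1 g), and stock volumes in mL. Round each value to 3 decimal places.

Target volume = 125 mL = 0.125 L.
HEPES: 5.16 g/L × 0.125 L = 0.645 g
monopotassium phosphate: 5.69 g/L × 0.125 L = 0.711 g
sodium carbonate: 27 mmol/L × 106 g/mol × 0.125 L ÷ 1000 = 0.358 g
EDTA: V = C2·V2/C1 = 0.574 mM × 125 mL ÷ 72.2 mM = 0.994 mL

HEPES 0.645 g; monopotassium phosphate 0.711 g; sodium carbonate 0.358 g; EDTA 0.994 mL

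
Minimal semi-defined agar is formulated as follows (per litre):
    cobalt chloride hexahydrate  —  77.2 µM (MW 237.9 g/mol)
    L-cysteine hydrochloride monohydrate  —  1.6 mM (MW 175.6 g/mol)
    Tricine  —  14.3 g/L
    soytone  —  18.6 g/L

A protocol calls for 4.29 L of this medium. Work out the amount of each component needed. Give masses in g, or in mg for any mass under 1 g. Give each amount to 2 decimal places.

Scale factor relative to 1 L: 4.29.
cobalt chloride hexahydrate: 77.2 µmol/L × 237.9 g/mol × 4.29 L ÷ 1000 = 78.79 mg
L-cysteine hydrochloride monohydrate: 1.6 mmol/L × 175.6 g/mol × 4.29 L ÷ 1000 = 1.21 g
Tricine: 14.3 g/L × 4.29 L = 61.35 g
soytone: 18.6 g/L × 4.29 L = 79.79 g

cobalt chloride hexahydrate 78.79 mg; L-cysteine hydrochloride monohydrate 1.21 g; Tricine 61.35 g; soytone 79.79 g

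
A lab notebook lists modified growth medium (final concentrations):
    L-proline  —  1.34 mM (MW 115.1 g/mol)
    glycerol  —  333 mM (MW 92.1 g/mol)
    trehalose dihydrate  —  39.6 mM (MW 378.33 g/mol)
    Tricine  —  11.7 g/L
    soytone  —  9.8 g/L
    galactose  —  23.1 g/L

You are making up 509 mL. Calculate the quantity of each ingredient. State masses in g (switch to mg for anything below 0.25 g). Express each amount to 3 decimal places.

Target volume = 509 mL = 0.509 L.
L-proline: 1.34 mmol/L × 115.1 mg/mmol × 0.509 L = 78.505 mg
glycerol: 333 mmol/L × 92.1 g/mol × 0.509 L ÷ 1000 = 15.611 g
trehalose dihydrate: 39.6 mmol/L × 378.33 g/mol × 0.509 L ÷ 1000 = 7.626 g
Tricine: 11.7 g/L × 0.509 L = 5.955 g
soytone: 9.8 g/L × 0.509 L = 4.988 g
galactose: 23.1 g/L × 0.509 L = 11.758 g

L-proline 78.505 mg; glycerol 15.611 g; trehalose dihydrate 7.626 g; Tricine 5.955 g; soytone 4.988 g; galactose 11.758 g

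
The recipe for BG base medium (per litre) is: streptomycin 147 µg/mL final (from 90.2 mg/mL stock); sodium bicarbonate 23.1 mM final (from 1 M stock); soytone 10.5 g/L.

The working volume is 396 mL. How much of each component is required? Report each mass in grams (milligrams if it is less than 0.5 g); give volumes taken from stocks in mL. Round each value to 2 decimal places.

streptomycin 0.65 mL; sodium bicarbonate 9.15 mL; soytone 4.16 g

Working volume: 396 mL = 0.396 L.
streptomycin: dilute stock: 147 µg/mL × 396 mL ÷ 90200 µg/mL = 0.65 mL
sodium bicarbonate: dilute stock: 23.1 mM × 396 mL ÷ 1000 mM = 9.15 mL
soytone: 10.5 g/L × 0.396 L = 4.16 g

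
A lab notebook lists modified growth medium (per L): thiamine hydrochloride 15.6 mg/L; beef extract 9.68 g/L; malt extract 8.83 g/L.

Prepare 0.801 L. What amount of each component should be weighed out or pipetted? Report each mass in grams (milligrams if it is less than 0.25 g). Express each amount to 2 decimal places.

Scale factor relative to 1 L: 0.801.
thiamine hydrochloride: 15.6 mg/L × 0.801 L = 12.50 mg
beef extract: 9.68 g/L × 0.801 L = 7.75 g
malt extract: 8.83 g/L × 0.801 L = 7.07 g

thiamine hydrochloride 12.50 mg; beef extract 7.75 g; malt extract 7.07 g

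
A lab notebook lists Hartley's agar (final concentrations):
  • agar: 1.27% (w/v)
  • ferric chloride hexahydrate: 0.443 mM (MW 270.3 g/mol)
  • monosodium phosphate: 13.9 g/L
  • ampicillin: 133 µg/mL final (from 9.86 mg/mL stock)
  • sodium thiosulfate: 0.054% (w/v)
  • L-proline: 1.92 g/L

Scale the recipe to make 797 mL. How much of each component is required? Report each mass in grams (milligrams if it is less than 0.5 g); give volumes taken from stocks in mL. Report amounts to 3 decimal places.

agar 10.122 g; ferric chloride hexahydrate 95.435 mg; monosodium phosphate 11.078 g; ampicillin 10.751 mL; sodium thiosulfate 430.380 mg; L-proline 1.530 g

Working volume: 797 mL = 0.797 L.
agar: 1.27% w/v = 12.7 g/L → 12.7 × 0.797 L = 10.122 g
ferric chloride hexahydrate: 0.443 mmol/L × 270.3 mg/mmol × 0.797 L = 95.435 mg
monosodium phosphate: 13.9 g/L × 0.797 L = 11.078 g
ampicillin: dilute stock: 133 µg/mL × 797 mL ÷ 9860 µg/mL = 10.751 mL
sodium thiosulfate: 0.054 g per 100 mL × 797 mL ÷ 100 = 0.43038 g = 430.380 mg
L-proline: 1.92 g/L × 0.797 L = 1.530 g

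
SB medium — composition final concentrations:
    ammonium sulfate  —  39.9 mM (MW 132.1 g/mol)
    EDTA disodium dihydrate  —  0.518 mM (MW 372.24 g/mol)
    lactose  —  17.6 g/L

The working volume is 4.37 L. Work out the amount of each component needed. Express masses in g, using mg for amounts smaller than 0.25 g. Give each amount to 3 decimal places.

Scale factor relative to 1 L: 4.37.
ammonium sulfate: 39.9 mmol/L × 132.1 g/mol × 4.37 L ÷ 1000 = 23.033 g
EDTA disodium dihydrate: 0.518 mmol/L × 372.24 g/mol × 4.37 L ÷ 1000 = 0.843 g
lactose: 17.6 g/L × 4.37 L = 76.912 g

ammonium sulfate 23.033 g; EDTA disodium dihydrate 0.843 g; lactose 76.912 g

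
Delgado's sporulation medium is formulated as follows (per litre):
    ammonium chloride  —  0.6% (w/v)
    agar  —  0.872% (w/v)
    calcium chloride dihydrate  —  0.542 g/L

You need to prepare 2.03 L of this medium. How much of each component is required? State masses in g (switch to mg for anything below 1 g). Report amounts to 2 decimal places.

Working volume: 2.03 L.
ammonium chloride: 0.6% w/v = 6 g/L → 6 × 2.03 L = 12.18 g
agar: 0.872% w/v = 8.72 g/L → 8.72 × 2.03 L = 17.70 g
calcium chloride dihydrate: 0.542 g/L × 2.03 L = 1.10 g

ammonium chloride 12.18 g; agar 17.70 g; calcium chloride dihydrate 1.10 g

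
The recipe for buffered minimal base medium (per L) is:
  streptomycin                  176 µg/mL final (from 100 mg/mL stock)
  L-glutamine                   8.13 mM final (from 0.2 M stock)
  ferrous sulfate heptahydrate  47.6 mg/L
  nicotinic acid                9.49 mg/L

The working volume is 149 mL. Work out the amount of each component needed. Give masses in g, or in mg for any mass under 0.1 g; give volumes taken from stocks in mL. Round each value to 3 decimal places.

Target volume = 149 mL = 0.149 L.
streptomycin: dilute stock: 176 µg/mL × 149 mL ÷ 100000 µg/mL = 0.262 mL
L-glutamine: V = C2·V2/C1 = 8.13 mM × 149 mL ÷ 200 mM = 6.057 mL
ferrous sulfate heptahydrate: 47.6 mg/L × 0.149 L = 7.092 mg
nicotinic acid: 9.49 mg/L × 0.149 L = 1.414 mg

streptomycin 0.262 mL; L-glutamine 6.057 mL; ferrous sulfate heptahydrate 7.092 mg; nicotinic acid 1.414 mg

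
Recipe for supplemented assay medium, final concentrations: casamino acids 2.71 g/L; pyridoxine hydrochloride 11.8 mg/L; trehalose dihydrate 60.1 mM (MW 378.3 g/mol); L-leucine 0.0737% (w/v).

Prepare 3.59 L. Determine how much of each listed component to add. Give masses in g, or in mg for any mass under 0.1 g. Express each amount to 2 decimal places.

casamino acids 9.73 g; pyridoxine hydrochloride 42.36 mg; trehalose dihydrate 81.62 g; L-leucine 2.65 g

Scale factor relative to 1 L: 3.59.
casamino acids: 2.71 g/L × 3.59 L = 9.73 g
pyridoxine hydrochloride: 11.8 mg/L × 3.59 L = 42.36 mg
trehalose dihydrate: 60.1 mmol/L × 378.3 g/mol × 3.59 L ÷ 1000 = 81.62 g
L-leucine: 0.0737% w/v = 0.737 g/L → 0.737 × 3.59 L = 2.65 g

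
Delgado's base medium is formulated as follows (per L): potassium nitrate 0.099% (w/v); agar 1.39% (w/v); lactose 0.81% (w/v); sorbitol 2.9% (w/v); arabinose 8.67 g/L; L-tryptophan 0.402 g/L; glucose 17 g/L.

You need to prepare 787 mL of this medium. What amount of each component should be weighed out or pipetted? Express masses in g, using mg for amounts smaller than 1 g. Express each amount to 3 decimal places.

Working volume: 787 mL = 0.787 L.
potassium nitrate: 0.099 g per 100 mL × 787 mL ÷ 100 = 0.77913 g = 779.130 mg
agar: 1.39 g per 100 mL × 787 mL ÷ 100 = 10.939 g
lactose: 0.81% w/v = 8.1 g/L → 8.1 × 0.787 L = 6.375 g
sorbitol: 2.9% w/v = 29 g/L → 29 × 0.787 L = 22.823 g
arabinose: 8.67 g/L × 0.787 L = 6.823 g
L-tryptophan: 0.402 g/L × 0.787 L = 0.316374 g = 316.374 mg
glucose: 17 g/L × 0.787 L = 13.379 g

potassium nitrate 779.130 mg; agar 10.939 g; lactose 6.375 g; sorbitol 22.823 g; arabinose 6.823 g; L-tryptophan 316.374 mg; glucose 13.379 g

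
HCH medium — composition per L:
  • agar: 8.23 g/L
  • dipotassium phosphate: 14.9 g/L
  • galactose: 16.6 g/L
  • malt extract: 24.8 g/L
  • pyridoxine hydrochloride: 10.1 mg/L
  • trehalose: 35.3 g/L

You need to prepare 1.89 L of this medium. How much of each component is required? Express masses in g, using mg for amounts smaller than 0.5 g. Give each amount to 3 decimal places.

Working volume: 1.89 L.
agar: 8.23 g/L × 1.89 L = 15.555 g
dipotassium phosphate: 14.9 g/L × 1.89 L = 28.161 g
galactose: 16.6 g/L × 1.89 L = 31.374 g
malt extract: 24.8 g/L × 1.89 L = 46.872 g
pyridoxine hydrochloride: 10.1 mg/L × 1.89 L = 19.089 mg
trehalose: 35.3 g/L × 1.89 L = 66.717 g

agar 15.555 g; dipotassium phosphate 28.161 g; galactose 31.374 g; malt extract 46.872 g; pyridoxine hydrochloride 19.089 mg; trehalose 66.717 g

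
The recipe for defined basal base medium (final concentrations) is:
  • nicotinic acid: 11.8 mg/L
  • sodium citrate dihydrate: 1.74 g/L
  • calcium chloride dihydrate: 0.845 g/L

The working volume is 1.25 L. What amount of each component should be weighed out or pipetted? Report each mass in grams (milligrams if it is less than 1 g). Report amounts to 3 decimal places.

nicotinic acid 14.750 mg; sodium citrate dihydrate 2.175 g; calcium chloride dihydrate 1.056 g

Scale factor relative to 1 L: 1.25.
nicotinic acid: 11.8 mg/L × 1.25 L = 14.750 mg
sodium citrate dihydrate: 1.74 g/L × 1.25 L = 2.175 g
calcium chloride dihydrate: 0.845 g/L × 1.25 L = 1.056 g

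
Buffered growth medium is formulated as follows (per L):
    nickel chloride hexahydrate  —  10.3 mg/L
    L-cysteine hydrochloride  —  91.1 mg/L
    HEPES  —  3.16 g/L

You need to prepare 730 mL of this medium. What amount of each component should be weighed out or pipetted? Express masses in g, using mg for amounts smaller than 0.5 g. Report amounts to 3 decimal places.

nickel chloride hexahydrate 7.519 mg; L-cysteine hydrochloride 66.503 mg; HEPES 2.307 g

Target volume = 730 mL = 0.73 L.
nickel chloride hexahydrate: 10.3 mg/L × 0.73 L = 7.519 mg
L-cysteine hydrochloride: 91.1 mg/L × 0.73 L = 66.503 mg
HEPES: 3.16 g/L × 0.73 L = 2.307 g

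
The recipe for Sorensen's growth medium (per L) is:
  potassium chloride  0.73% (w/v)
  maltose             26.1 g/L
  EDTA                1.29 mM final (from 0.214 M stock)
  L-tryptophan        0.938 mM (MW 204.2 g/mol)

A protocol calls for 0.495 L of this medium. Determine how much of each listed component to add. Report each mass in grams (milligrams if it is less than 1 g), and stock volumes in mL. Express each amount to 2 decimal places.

Working volume: 0.495 L.
potassium chloride: 0.73 g per 100 mL × 495 mL ÷ 100 = 3.61 g
maltose: 26.1 g/L × 0.495 L = 12.92 g
EDTA: V = C2·V2/C1 = 1.29 mM × 495 mL ÷ 214 mM = 2.98 mL
L-tryptophan: 0.938 mmol/L × 204.2 mg/mmol × 0.495 L = 94.81 mg

potassium chloride 3.61 g; maltose 12.92 g; EDTA 2.98 mL; L-tryptophan 94.81 mg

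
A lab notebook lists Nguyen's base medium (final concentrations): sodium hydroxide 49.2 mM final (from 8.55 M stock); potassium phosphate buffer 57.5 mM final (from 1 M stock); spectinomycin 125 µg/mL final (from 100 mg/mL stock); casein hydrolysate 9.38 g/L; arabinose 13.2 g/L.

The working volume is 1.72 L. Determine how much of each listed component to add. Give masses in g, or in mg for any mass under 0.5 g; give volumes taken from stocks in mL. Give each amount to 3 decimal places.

Scale factor relative to 1 L: 1.72.
sodium hydroxide: V = C2·V2/C1 = 49.2 mM × 1720 mL ÷ 8550 mM = 9.898 mL
potassium phosphate buffer: V = C2·V2/C1 = 57.5 mM × 1720 mL ÷ 1000 mM = 98.900 mL
spectinomycin: C1V1 = C2V2 → 125 µg/mL × 1720 mL ÷ 100000 µg/mL = 2.150 mL
casein hydrolysate: 9.38 g/L × 1.72 L = 16.134 g
arabinose: 13.2 g/L × 1.72 L = 22.704 g

sodium hydroxide 9.898 mL; potassium phosphate buffer 98.900 mL; spectinomycin 2.150 mL; casein hydrolysate 16.134 g; arabinose 22.704 g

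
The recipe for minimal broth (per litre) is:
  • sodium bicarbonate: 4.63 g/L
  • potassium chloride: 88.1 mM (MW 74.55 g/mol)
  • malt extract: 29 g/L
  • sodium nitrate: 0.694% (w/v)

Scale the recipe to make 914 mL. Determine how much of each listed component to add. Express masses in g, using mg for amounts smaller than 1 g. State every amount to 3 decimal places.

Working volume: 914 mL = 0.914 L.
sodium bicarbonate: 4.63 g/L × 0.914 L = 4.232 g
potassium chloride: 88.1 mmol/L × 74.55 g/mol × 0.914 L ÷ 1000 = 6.003 g
malt extract: 29 g/L × 0.914 L = 26.506 g
sodium nitrate: 0.694 g per 100 mL × 914 mL ÷ 100 = 6.343 g

sodium bicarbonate 4.232 g; potassium chloride 6.003 g; malt extract 26.506 g; sodium nitrate 6.343 g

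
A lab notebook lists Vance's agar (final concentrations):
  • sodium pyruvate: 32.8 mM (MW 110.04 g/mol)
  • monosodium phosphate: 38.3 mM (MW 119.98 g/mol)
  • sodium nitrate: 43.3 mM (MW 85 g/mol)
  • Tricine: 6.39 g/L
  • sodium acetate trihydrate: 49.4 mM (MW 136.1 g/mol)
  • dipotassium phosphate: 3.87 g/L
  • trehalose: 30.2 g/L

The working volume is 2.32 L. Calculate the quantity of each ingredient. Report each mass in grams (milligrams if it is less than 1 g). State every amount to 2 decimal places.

Scale factor relative to 1 L: 2.32.
sodium pyruvate: 32.8 mmol/L × 110.04 g/mol × 2.32 L ÷ 1000 = 8.37 g
monosodium phosphate: 38.3 mmol/L × 119.98 g/mol × 2.32 L ÷ 1000 = 10.66 g
sodium nitrate: 43.3 mmol/L × 85 g/mol × 2.32 L ÷ 1000 = 8.54 g
Tricine: 6.39 g/L × 2.32 L = 14.82 g
sodium acetate trihydrate: 49.4 mmol/L × 136.1 g/mol × 2.32 L ÷ 1000 = 15.60 g
dipotassium phosphate: 3.87 g/L × 2.32 L = 8.98 g
trehalose: 30.2 g/L × 2.32 L = 70.06 g

sodium pyruvate 8.37 g; monosodium phosphate 10.66 g; sodium nitrate 8.54 g; Tricine 14.82 g; sodium acetate trihydrate 15.60 g; dipotassium phosphate 8.98 g; trehalose 70.06 g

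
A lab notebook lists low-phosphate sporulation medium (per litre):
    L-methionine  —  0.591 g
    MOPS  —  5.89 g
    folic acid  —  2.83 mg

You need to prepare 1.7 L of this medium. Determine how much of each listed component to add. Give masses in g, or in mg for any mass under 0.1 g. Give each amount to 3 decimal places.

L-methionine 1.005 g; MOPS 10.013 g; folic acid 4.811 mg

Ratio of target to recipe volume: 1700 / 1000 = 1.7.
L-methionine: 0.591 g × (1700 mL / 1000 mL) = 1.005 g
MOPS: 5.89 g × (1700 mL / 1000 mL) = 10.013 g
folic acid: 2.83 mg × (1700 mL / 1000 mL) = 4.811 mg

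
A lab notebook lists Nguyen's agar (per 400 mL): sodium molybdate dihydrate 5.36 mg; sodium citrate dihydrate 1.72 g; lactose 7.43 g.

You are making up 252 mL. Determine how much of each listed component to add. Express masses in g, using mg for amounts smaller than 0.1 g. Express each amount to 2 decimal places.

sodium molybdate dihydrate 3.38 mg; sodium citrate dihydrate 1.08 g; lactose 4.68 g

Ratio of target to recipe volume: 252 / 400 = 0.63.
sodium molybdate dihydrate: 5.36 mg × (252 mL / 400 mL) = 3.38 mg
sodium citrate dihydrate: 1.72 g × (252 mL / 400 mL) = 1.08 g
lactose: 7.43 g × (252 mL / 400 mL) = 4.68 g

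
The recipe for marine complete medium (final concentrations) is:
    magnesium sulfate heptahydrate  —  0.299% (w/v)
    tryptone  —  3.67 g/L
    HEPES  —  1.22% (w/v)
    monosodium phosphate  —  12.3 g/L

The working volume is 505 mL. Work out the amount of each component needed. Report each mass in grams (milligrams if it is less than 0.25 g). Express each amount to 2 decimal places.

Target volume = 505 mL = 0.505 L.
magnesium sulfate heptahydrate: 0.299% w/v = 2.99 g/L → 2.99 × 0.505 L = 1.51 g
tryptone: 3.67 g/L × 0.505 L = 1.85 g
HEPES: 1.22 g per 100 mL × 505 mL ÷ 100 = 6.16 g
monosodium phosphate: 12.3 g/L × 0.505 L = 6.21 g

magnesium sulfate heptahydrate 1.51 g; tryptone 1.85 g; HEPES 6.16 g; monosodium phosphate 6.21 g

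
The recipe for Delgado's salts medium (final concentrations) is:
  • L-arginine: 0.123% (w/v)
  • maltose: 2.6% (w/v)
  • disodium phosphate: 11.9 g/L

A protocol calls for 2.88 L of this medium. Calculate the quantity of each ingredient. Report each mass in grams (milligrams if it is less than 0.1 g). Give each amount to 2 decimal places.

L-arginine 3.54 g; maltose 74.88 g; disodium phosphate 34.27 g

Scale factor relative to 1 L: 2.88.
L-arginine: 0.123 g per 100 mL × 2880 mL ÷ 100 = 3.54 g
maltose: 2.6 g per 100 mL × 2880 mL ÷ 100 = 74.88 g
disodium phosphate: 11.9 g/L × 2.88 L = 34.27 g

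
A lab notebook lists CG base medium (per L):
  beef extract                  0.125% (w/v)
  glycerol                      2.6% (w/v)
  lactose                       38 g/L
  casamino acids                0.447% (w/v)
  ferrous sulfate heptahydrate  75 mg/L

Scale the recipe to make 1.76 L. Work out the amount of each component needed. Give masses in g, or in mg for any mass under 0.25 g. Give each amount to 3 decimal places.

beef extract 2.200 g; glycerol 45.760 g; lactose 66.880 g; casamino acids 7.867 g; ferrous sulfate heptahydrate 132.000 mg

Scale factor relative to 1 L: 1.76.
beef extract: 0.125 g per 100 mL × 1760 mL ÷ 100 = 2.200 g
glycerol: 2.6% w/v = 26 g/L → 26 × 1.76 L = 45.760 g
lactose: 38 g/L × 1.76 L = 66.880 g
casamino acids: 0.447% w/v = 4.47 g/L → 4.47 × 1.76 L = 7.867 g
ferrous sulfate heptahydrate: 75 mg/L × 1.76 L = 132.000 mg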